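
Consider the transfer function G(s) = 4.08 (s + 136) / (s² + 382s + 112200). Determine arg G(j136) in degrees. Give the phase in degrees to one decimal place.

16.0 deg

∠(j136 + 136) = arctan(136/136) = 45.00°
∠[(j136)² + 382(j136) + 112200] = ∠[93704 + j51952] = 29.01°
∠G(j136) = 45.00° − 29.01° = 15.99°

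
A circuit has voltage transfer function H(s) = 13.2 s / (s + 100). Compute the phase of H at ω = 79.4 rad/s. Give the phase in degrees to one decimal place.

51.6°

∠(j79.4) = 90.00°
∠(j79.4 + 100) = arctan(79.4/100) = 38.45°
∠H(j79.4) = 90.00° − 38.45° = 51.55°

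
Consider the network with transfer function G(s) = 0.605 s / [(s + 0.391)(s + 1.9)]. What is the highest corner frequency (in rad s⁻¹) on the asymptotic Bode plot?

1.9 rad s⁻¹

Break frequencies occur at each pole and zero magnitude: 0.391 rad s⁻¹, 1.9 rad s⁻¹.
The highest is 1.9 rad s⁻¹.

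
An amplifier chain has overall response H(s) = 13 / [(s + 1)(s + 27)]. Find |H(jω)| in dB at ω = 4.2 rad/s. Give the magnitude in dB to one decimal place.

|j4.2 + 1| = √(4.2² + 1²) = 4.317
|j4.2 + 27| = √(4.2² + 27²) = 27.32
|H(j4.2)| = 13 / (4.317 × 27.32) = 0.1102
20 log₁₀(0.1102) = -19.16 dB

-19.2 dB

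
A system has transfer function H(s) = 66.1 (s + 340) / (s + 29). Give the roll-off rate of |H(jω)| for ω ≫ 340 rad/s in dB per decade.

0 dB/decade

With 1 zero and 1 pole, the high-frequency asymptotic slope is 20 × (1 − 1) = 0 dB/decade.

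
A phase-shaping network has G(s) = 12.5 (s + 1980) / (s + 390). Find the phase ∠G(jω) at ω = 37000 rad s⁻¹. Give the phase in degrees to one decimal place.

∠(j37000 + 1980) = arctan(37000/1980) = 86.94°
∠(j37000 + 390) = arctan(37000/390) = 89.40°
∠G(j37000) = 86.94° − 89.40° = -2.46°

-2.5°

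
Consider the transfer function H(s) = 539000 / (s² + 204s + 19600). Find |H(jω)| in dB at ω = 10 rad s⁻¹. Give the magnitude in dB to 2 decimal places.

|(j10)² + 204(j10) + 19600| = |19500 + j2040| = 1.961e+04
|H(j10)| = 539000 / 1.961e+04 = 27.491
20 log₁₀(27.491) = 28.784 dB

28.78 dB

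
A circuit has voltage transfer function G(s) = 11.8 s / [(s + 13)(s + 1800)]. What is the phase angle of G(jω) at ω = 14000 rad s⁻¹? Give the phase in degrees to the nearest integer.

-83°

∠(j14000) = 90.00°
∠(j14000 + 13) = arctan(14000/13) = 89.95°
∠(j14000 + 1800) = arctan(14000/1800) = 82.67°
∠G(j14000) = 90.00° − (89.95° + 82.67°) = -82.62°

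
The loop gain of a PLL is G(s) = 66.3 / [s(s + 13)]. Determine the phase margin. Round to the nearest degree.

70 deg

Gain crossover: |G(jω)| = 1 at ω ≈ 4.79 rad/s.
∠G(j4.79) = −90° − arctan(4.79/13) ≈ -110.21°
PM = 180° + (-110.21°) = 69.79°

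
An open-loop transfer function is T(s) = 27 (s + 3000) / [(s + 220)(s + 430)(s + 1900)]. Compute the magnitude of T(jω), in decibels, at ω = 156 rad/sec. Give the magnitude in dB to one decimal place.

|j156 + 3000| = √(156² + 3000²) = 3004
|j156 + 220| = √(156² + 220²) = 269.7
|j156 + 430| = √(156² + 430²) = 457.4
|j156 + 1900| = √(156² + 1900²) = 1906
|T(j156)| = 27 × 3004 / (269.7 × 457.4 × 1906) = 0.00034488
20 log₁₀(0.00034488) = -69.25 dB

-69.2 dB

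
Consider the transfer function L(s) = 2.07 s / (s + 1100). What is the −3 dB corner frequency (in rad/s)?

1100 rad/s

For a single-pole high-pass, the −3 dB point is at the pole: ω = 1100 rad/s.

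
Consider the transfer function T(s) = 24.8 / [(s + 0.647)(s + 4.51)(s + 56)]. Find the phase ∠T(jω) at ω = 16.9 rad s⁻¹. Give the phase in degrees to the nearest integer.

-180°

∠(j16.9 + 0.647) = arctan(16.9/0.647) = 87.81°
∠(j16.9 + 4.51) = arctan(16.9/4.51) = 75.06°
∠(j16.9 + 56) = arctan(16.9/56) = 16.79°
∠T(j16.9) = − (87.81° + 75.06° + 16.79°) = -179.66°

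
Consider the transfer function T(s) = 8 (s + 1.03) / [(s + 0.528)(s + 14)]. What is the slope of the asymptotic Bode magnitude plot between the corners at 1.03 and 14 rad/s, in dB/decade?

In this band the factors already past their corner are: zero at 1.03, pole at 0.528; net slope = 0 dB/decade.

0 dB/decade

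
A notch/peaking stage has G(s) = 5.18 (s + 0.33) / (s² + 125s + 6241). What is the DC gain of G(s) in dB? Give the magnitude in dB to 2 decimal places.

-71.25 dB

G(0) = 5.18 × 0.33 / 6241 = 0.0002739
20 log₁₀(0.0002739) = -71.248 dB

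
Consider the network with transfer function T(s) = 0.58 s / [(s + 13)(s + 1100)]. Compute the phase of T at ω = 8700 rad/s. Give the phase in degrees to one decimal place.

∠(j8700) = 90.00°
∠(j8700 + 13) = arctan(8700/13) = 89.91°
∠(j8700 + 1100) = arctan(8700/1100) = 82.79°
∠T(j8700) = 90.00° − (89.91° + 82.79°) = -82.71°

-82.7°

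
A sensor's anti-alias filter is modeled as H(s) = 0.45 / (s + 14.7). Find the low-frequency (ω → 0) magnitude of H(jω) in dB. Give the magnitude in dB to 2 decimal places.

-30.28 dB

H(0) = 0.45 / 14.7 = 0.030612
20 log₁₀(0.030612) = -30.282 dB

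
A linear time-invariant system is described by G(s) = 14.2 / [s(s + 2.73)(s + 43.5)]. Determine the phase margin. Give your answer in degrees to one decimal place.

87.3°

Gain crossover: |G(jω)| = 1 at ω ≈ 0.119 rad/s.
∠G(j0.119) = −90° − arctan(0.119/2.73) − arctan(0.119/43.5) ≈ -92.66°
PM = 180° + (-92.66°) = 87.34°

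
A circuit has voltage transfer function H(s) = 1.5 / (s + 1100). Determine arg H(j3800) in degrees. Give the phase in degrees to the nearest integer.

-74°

∠(j3800 + 1100) = arctan(3800/1100) = 73.86°
∠H(j3800) = −73.86° = -73.86°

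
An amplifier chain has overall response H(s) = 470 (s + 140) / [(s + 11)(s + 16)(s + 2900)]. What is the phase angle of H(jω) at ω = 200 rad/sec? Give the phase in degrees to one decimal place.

∠(j200 + 140) = arctan(200/140) = 55.01°
∠(j200 + 11) = arctan(200/11) = 86.85°
∠(j200 + 16) = arctan(200/16) = 85.43°
∠(j200 + 2900) = arctan(200/2900) = 3.95°
∠H(j200) = 55.01° − (86.85° + 85.43° + 3.95°) = -121.22°

-121.2°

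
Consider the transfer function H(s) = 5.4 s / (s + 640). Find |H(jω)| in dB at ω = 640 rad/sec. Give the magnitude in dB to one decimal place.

11.6 dB

|j640| = 640
|j640 + 640| = √(640² + 640²) = 905.1
|H(j640)| = 5.4 × 640 / 905.1 = 3.8184
20 log₁₀(3.8184) = 11.64 dB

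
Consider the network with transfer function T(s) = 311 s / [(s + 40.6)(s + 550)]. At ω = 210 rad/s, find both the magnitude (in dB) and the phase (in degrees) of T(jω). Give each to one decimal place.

|T| = -5.7 dB, ∠T = -10.0 deg

|j210| = 210
|j210 + 40.6| = √(210² + 40.6²) = 213.9
|j210 + 550| = √(210² + 550²) = 588.7
|T(j210)| = 311 × 210 / (213.9 × 588.7) = 0.51865
20 log₁₀(0.51865) = -5.70 dB
∠(j210) = 90.00°
∠(j210 + 40.6) = arctan(210/40.6) = 79.06°
∠(j210 + 550) = arctan(210/550) = 20.90°
∠T(j210) = 90.00° − (79.06° + 20.90°) = -9.96°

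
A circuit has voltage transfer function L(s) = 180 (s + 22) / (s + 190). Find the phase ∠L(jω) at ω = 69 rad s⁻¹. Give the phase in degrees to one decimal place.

52.4 deg

∠(j69 + 22) = arctan(69/22) = 72.32°
∠(j69 + 190) = arctan(69/190) = 19.96°
∠L(j69) = 72.32° − 19.96° = 52.36°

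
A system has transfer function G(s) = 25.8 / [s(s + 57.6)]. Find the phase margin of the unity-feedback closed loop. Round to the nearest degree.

90°

Gain crossover: |G(jω)| = 1 at ω ≈ 0.448 rad/s.
∠G(j0.448) = −90° − arctan(0.448/57.6) ≈ -90.45°
PM = 180° + (-90.45°) = 89.55°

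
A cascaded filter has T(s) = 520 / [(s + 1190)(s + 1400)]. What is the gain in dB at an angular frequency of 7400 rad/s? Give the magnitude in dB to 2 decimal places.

-100.71 dB

|j7400 + 1190| = √(7400² + 1190²) = 7495
|j7400 + 1400| = √(7400² + 1400²) = 7531
|T(j7400)| = 520 / (7495 × 7531) = 9.2121e-06
20 log₁₀(9.2121e-06) = -100.713 dB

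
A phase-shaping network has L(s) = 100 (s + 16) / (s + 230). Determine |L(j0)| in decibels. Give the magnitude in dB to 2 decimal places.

16.85 dB

L(0) = 100 × 16 / 230 = 6.9565
20 log₁₀(6.9565) = 16.848 dB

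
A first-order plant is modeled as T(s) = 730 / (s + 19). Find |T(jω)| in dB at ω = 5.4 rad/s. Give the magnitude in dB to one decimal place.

|j5.4 + 19| = √(5.4² + 19²) = 19.75
|T(j5.4)| = 730 / 19.75 = 36.957
20 log₁₀(36.957) = 31.35 dB

31.4 dB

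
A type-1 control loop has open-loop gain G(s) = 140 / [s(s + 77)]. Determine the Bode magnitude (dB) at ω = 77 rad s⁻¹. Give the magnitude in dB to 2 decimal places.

|j77 + 77| = √(77² + 77²) = 108.9
|j77| = 77
|G(j77)| = 140 / (108.9 × 77) = 0.016697
20 log₁₀(0.016697) = -35.547 dB

-35.55 dB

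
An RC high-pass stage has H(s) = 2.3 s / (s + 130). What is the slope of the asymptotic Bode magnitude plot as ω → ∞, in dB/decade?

With 1 zero and 1 pole, the high-frequency asymptotic slope is 20 × (1 − 1) = 0 dB/decade.

0 dB/decade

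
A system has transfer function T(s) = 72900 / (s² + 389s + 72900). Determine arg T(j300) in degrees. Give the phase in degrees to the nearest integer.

-98°

∠[(j300)² + 389(j300) + 72900] = ∠[-17100 + j1.167e+05] = 98.34°
∠T(j300) = −98.34° = -98.34°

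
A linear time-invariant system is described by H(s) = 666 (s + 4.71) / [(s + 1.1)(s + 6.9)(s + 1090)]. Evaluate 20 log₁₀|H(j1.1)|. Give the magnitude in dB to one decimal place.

-11.3 dB

|j1.1 + 4.71| = √(1.1² + 4.71²) = 4.837
|j1.1 + 1.1| = √(1.1² + 1.1²) = 1.556
|j1.1 + 6.9| = √(1.1² + 6.9²) = 6.987
|j1.1 + 1090| = √(1.1² + 1090²) = 1090
|H(j1.1)| = 666 × 4.837 / (1.556 × 6.987 × 1090) = 0.27189
20 log₁₀(0.27189) = -11.31 dB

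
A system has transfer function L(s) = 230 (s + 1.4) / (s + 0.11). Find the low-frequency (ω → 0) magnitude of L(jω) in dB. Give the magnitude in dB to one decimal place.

L(0) = 230 × 1.4 / 0.11 = 2927.3
20 log₁₀(2927.3) = 69.33 dB

69.3 dB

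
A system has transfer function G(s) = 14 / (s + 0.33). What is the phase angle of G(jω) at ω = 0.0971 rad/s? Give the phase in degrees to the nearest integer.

-16°

∠(j0.0971 + 0.33) = arctan(0.0971/0.33) = 16.40°
∠G(j0.0971) = −16.40° = -16.40°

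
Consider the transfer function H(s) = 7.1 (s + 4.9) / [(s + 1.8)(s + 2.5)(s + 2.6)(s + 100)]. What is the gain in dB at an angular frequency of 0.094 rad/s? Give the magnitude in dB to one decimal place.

-30.6 dB

|j0.094 + 4.9| = √(0.094² + 4.9²) = 4.901
|j0.094 + 1.8| = √(0.094² + 1.8²) = 1.802
|j0.094 + 2.5| = √(0.094² + 2.5²) = 2.502
|j0.094 + 2.6| = √(0.094² + 2.6²) = 2.602
|j0.094 + 100| = √(0.094² + 100²) = 100
|H(j0.094)| = 7.1 × 4.901 / (1.802 × 2.502 × 2.602 × 100) = 0.02966
20 log₁₀(0.02966) = -30.56 dB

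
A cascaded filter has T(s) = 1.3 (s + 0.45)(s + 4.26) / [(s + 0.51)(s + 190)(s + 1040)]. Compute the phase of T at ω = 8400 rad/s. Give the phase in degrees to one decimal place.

∠(j8400 + 0.45) = arctan(8400/0.45) = 90.00°
∠(j8400 + 4.26) = arctan(8400/4.26) = 89.97°
∠(j8400 + 0.51) = arctan(8400/0.51) = 90.00°
∠(j8400 + 190) = arctan(8400/190) = 88.70°
∠(j8400 + 1040) = arctan(8400/1040) = 82.94°
∠T(j8400) = 90.00° + 89.97° − (90.00° + 88.70° + 82.94°) = -81.68°

-81.7°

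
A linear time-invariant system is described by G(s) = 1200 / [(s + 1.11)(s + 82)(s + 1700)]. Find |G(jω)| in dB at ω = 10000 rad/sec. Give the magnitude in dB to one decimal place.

-178.5 dB

|j10000 + 1.11| = √(10000² + 1.11²) = 1e+04
|j10000 + 82| = √(10000² + 82²) = 1e+04
|j10000 + 1700| = √(10000² + 1700²) = 1.014e+04
|G(j10000)| = 1200 / (1e+04 × 1e+04 × 1.014e+04) = 1.183e-09
20 log₁₀(1.183e-09) = -178.54 dB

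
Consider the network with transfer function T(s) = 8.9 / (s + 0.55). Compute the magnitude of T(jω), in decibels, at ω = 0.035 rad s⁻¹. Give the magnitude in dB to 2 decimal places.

24.16 dB

|j0.035 + 0.55| = √(0.035² + 0.55²) = 0.5511
|T(j0.035)| = 8.9 / 0.5511 = 16.149
20 log₁₀(16.149) = 24.163 dB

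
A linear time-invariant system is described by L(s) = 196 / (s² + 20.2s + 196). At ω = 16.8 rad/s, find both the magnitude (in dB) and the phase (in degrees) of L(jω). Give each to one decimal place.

|L| = -5.0 dB, ∠L = -104.3°

|(j16.8)² + 20.2(j16.8) + 196| = |-86.24 + j339.36| = 350.1
|L(j16.8)| = 196 / 350.1 = 0.55977
20 log₁₀(0.55977) = -5.04 dB
∠[(j16.8)² + 20.2(j16.8) + 196] = ∠[-86.24 + j339.36] = 104.26°
∠L(j16.8) = −104.26° = -104.26°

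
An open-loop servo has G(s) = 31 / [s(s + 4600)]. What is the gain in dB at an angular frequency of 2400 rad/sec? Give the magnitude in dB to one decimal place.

|j2400 + 4600| = √(2400² + 4600²) = 5188
|j2400| = 2400
|G(j2400)| = 31 / (5188 × 2400) = 2.4895e-06
20 log₁₀(2.4895e-06) = -112.08 dB

-112.1 dB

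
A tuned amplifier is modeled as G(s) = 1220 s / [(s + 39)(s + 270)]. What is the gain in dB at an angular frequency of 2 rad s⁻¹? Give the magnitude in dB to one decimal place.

|j2| = 2
|j2 + 39| = √(2² + 39²) = 39.05
|j2 + 270| = √(2² + 270²) = 270
|G(j2)| = 1220 × 2 / (39.05 × 270) = 0.23141
20 log₁₀(0.23141) = -12.71 dB

-12.7 dB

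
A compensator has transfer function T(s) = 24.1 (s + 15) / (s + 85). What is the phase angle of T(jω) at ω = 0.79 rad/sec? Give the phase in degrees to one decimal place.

∠(j0.79 + 15) = arctan(0.79/15) = 3.01°
∠(j0.79 + 85) = arctan(0.79/85) = 0.53°
∠T(j0.79) = 3.01° − 0.53° = 2.48°

2.5°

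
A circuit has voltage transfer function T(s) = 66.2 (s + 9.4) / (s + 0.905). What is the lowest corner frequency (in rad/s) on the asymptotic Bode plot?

Break frequencies occur at each pole and zero magnitude: 0.905 rad/s, 9.4 rad/s.
The lowest is 0.905 rad/s.

0.905 rad/s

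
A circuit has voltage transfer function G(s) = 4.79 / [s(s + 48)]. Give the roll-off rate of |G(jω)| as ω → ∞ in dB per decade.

With 0 zeros and 2 poles, the high-frequency asymptotic slope is 20 × (0 − 2) = -40 dB/decade.

-40 dB/decade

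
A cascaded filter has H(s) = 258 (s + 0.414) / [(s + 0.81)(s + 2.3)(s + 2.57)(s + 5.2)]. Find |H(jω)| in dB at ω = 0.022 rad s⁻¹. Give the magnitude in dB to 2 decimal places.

|j0.022 + 0.414| = √(0.022² + 0.414²) = 0.4146
|j0.022 + 0.81| = √(0.022² + 0.81²) = 0.8103
|j0.022 + 2.3| = √(0.022² + 2.3²) = 2.3
|j0.022 + 2.57| = √(0.022² + 2.57²) = 2.57
|j0.022 + 5.2| = √(0.022² + 5.2²) = 5.2
|H(j0.022)| = 258 × 0.4146 / (0.8103 × 2.3 × 2.57 × 5.2) = 4.2942
20 log₁₀(4.2942) = 12.658 dB

12.66 dB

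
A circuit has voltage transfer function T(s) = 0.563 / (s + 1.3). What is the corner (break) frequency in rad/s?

The single real pole at s = −1.3 gives a corner at ω = 1.3 rad/s.

1.3 rad/s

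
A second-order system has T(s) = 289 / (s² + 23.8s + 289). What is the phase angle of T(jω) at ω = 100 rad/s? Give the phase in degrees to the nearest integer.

-166 deg

∠[(j100)² + 23.8(j100) + 289] = ∠[-9711 + j2380] = 166.23°
∠T(j100) = −166.23° = -166.23°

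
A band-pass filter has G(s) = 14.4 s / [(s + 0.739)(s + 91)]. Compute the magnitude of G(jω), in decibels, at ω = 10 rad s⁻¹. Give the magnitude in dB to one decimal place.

-16.1 dB

|j10| = 10
|j10 + 0.739| = √(10² + 0.739²) = 10.03
|j10 + 91| = √(10² + 91²) = 91.55
|G(j10)| = 14.4 × 10 / (10.03 × 91.55) = 0.15687
20 log₁₀(0.15687) = -16.09 dB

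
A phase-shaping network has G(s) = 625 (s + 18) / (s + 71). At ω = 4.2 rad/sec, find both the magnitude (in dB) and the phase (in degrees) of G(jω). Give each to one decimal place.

|j4.2 + 18| = √(4.2² + 18²) = 18.48
|j4.2 + 71| = √(4.2² + 71²) = 71.12
|G(j4.2)| = 625 × 18.48 / 71.12 = 162.42
20 log₁₀(162.42) = 44.21 dB
∠(j4.2 + 18) = arctan(4.2/18) = 13.13°
∠(j4.2 + 71) = arctan(4.2/71) = 3.39°
∠G(j4.2) = 13.13° − 3.39° = 9.75°

|G| = 44.2 dB, ∠G = 9.7°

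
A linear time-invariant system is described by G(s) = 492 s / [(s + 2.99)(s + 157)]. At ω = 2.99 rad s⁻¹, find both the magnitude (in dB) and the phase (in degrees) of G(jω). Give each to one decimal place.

|j2.99| = 2.99
|j2.99 + 2.99| = √(2.99² + 2.99²) = 4.228
|j2.99 + 157| = √(2.99² + 157²) = 157
|G(j2.99)| = 492 × 2.99 / (4.228 × 157) = 2.2155
20 log₁₀(2.2155) = 6.91 dB
∠(j2.99) = 90.00°
∠(j2.99 + 2.99) = arctan(2.99/2.99) = 45.00°
∠(j2.99 + 157) = arctan(2.99/157) = 1.09°
∠G(j2.99) = 90.00° − (45.00° + 1.09°) = 43.91°

|G| = 6.9 dB, ∠G = 43.9°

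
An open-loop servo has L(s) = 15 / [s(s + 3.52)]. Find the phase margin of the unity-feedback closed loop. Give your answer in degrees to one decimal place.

48.0°

Gain crossover: |L(jω)| = 1 at ω ≈ 3.17 rad/s.
∠L(j3.17) = −90° − arctan(3.17/3.52) ≈ -131.98°
PM = 180° + (-131.98°) = 48.02°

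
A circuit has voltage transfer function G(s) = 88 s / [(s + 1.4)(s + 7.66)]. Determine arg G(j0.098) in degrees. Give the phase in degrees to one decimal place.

85.3°

∠(j0.098) = 90.00°
∠(j0.098 + 1.4) = arctan(0.098/1.4) = 4.00°
∠(j0.098 + 7.66) = arctan(0.098/7.66) = 0.73°
∠G(j0.098) = 90.00° − (4.00° + 0.73°) = 85.26°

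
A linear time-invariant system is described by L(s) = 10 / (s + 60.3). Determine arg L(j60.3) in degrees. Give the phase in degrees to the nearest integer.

∠(j60.3 + 60.3) = arctan(60.3/60.3) = 45.00°
∠L(j60.3) = −45.00° = -45.00°

-45°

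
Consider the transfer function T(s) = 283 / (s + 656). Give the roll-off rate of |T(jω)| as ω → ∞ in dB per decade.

-20 dB/decade

With 0 zeros and 1 pole, the high-frequency asymptotic slope is 20 × (0 − 1) = -20 dB/decade.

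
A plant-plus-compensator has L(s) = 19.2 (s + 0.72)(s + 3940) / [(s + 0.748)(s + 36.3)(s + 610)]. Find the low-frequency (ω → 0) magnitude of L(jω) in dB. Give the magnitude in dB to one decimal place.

L(0) = 19.2 × 0.72 × 3940 / (0.748 × 36.3 × 610) = 3.2885
20 log₁₀(3.2885) = 10.34 dB

10.3 dB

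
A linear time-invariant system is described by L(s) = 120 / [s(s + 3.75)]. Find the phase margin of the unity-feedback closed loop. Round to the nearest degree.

19°

Gain crossover: |L(jω)| = 1 at ω ≈ 10.6 rad s⁻¹.
∠L(j10.6) = −90° − arctan(10.6/3.75) ≈ -160.58°
PM = 180° + (-160.58°) = 19.42°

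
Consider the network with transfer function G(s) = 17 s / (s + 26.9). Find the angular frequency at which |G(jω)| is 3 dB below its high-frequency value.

For a single-pole high-pass, the −3 dB point is at the pole: ω = 26.9 rad/s.

26.9 rad/s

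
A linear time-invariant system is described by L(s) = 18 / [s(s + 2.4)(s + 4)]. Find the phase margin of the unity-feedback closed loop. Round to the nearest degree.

Gain crossover: |L(jω)| = 1 at ω ≈ 1.49 rad/sec.
∠L(j1.49) = −90° − arctan(1.49/2.4) − arctan(1.49/4) ≈ -142.32°
PM = 180° + (-142.32°) = 37.68°

38 deg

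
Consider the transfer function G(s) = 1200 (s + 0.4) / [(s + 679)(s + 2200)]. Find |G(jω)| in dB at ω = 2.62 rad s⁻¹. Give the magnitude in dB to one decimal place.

|j2.62 + 0.4| = √(2.62² + 0.4²) = 2.65
|j2.62 + 679| = √(2.62² + 679²) = 679
|j2.62 + 2200| = √(2.62² + 2200²) = 2200
|G(j2.62)| = 1200 × 2.65 / (679 × 2200) = 0.0021291
20 log₁₀(0.0021291) = -53.44 dB

-53.4 dB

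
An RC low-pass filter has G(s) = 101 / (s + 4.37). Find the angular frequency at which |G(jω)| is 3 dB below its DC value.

For a single-pole low-pass, the −3 dB point is at the pole: ω = 4.37 rad/s.

4.37 rad/s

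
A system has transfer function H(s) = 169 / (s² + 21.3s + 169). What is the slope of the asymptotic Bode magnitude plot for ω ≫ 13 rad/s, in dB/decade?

With 0 zeros and 2 poles, the high-frequency asymptotic slope is 20 × (0 − 2) = -40 dB/decade.

-40 dB/decade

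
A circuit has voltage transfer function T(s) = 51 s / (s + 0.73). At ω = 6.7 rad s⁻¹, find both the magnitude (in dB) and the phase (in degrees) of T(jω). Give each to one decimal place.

|T| = 34.1 dB, ∠T = 6.2°

|j6.7| = 6.7
|j6.7 + 0.73| = √(6.7² + 0.73²) = 6.74
|T(j6.7)| = 51 × 6.7 / 6.74 = 50.7
20 log₁₀(50.7) = 34.10 dB
∠(j6.7) = 90.00°
∠(j6.7 + 0.73) = arctan(6.7/0.73) = 83.78°
∠T(j6.7) = 90.00° − 83.78° = 6.22°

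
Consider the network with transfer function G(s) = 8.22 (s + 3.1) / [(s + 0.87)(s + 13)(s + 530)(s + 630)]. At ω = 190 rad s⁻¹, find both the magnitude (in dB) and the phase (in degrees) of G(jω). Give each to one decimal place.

|j190 + 3.1| = √(190² + 3.1²) = 190
|j190 + 0.87| = √(190² + 0.87²) = 190
|j190 + 13| = √(190² + 13²) = 190.4
|j190 + 530| = √(190² + 530²) = 563
|j190 + 630| = √(190² + 630²) = 658
|G(j190)| = 8.22 × 190 / (190 × 190.4 × 563 × 658) = 1.1652e-07
20 log₁₀(1.1652e-07) = -138.67 dB
∠(j190 + 3.1) = arctan(190/3.1) = 89.07°
∠(j190 + 0.87) = arctan(190/0.87) = 89.74°
∠(j190 + 13) = arctan(190/13) = 86.09°
∠(j190 + 530) = arctan(190/530) = 19.72°
∠(j190 + 630) = arctan(190/630) = 16.78°
∠G(j190) = 89.07° − (89.74° + 86.09° + 19.72° + 16.78°) = -123.26°

|G| = -138.7 dB, ∠G = -123.3°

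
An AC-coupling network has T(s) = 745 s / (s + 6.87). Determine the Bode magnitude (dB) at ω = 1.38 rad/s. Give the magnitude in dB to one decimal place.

43.3 dB

|j1.38| = 1.38
|j1.38 + 6.87| = √(1.38² + 6.87²) = 7.007
|T(j1.38)| = 745 × 1.38 / 7.007 = 146.72
20 log₁₀(146.72) = 43.33 dB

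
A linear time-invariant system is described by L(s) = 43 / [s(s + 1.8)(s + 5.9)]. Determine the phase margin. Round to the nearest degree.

16°

Gain crossover: |L(jω)| = 1 at ω ≈ 2.31 rad/sec.
∠L(j2.31) = −90° − arctan(2.31/1.8) − arctan(2.31/5.9) ≈ -163.54°
PM = 180° + (-163.54°) = 16.46°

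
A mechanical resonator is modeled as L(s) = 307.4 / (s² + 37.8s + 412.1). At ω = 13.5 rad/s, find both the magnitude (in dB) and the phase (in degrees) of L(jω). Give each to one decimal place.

|L| = -5.2 dB, ∠L = -65.8°

|(j13.5)² + 37.8(j13.5) + 412.1| = |229.85 + j510.3| = 559.7
|L(j13.5)| = 307.4 / 559.7 = 0.54925
20 log₁₀(0.54925) = -5.20 dB
∠[(j13.5)² + 37.8(j13.5) + 412.1] = ∠[229.85 + j510.3] = 65.75°
∠L(j13.5) = −65.75° = -65.75°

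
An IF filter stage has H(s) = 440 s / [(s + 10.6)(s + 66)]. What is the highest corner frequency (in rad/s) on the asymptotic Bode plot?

66 rad/s

Break frequencies occur at each pole and zero magnitude: 10.6 rad/s, 66 rad/s.
The highest is 66 rad/s.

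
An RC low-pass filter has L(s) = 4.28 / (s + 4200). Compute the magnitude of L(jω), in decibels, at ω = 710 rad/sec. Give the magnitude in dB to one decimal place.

|j710 + 4200| = √(710² + 4200²) = 4260
|L(j710)| = 4.28 / 4260 = 0.0010048
20 log₁₀(0.0010048) = -59.96 dB

-60.0 dB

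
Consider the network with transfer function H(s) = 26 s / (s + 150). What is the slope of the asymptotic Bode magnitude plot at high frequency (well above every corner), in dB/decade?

With 1 zero and 1 pole, the high-frequency asymptotic slope is 20 × (1 − 1) = 0 dB/decade.

0 dB/decade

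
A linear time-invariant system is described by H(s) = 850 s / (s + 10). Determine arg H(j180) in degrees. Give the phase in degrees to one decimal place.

3.2°

∠(j180) = 90.00°
∠(j180 + 10) = arctan(180/10) = 86.82°
∠H(j180) = 90.00° − 86.82° = 3.18°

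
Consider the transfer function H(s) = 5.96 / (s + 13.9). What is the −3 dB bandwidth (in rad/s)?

For a single-pole low-pass, the −3 dB point is at the pole: ω = 13.9 rad/s.

13.9 rad/s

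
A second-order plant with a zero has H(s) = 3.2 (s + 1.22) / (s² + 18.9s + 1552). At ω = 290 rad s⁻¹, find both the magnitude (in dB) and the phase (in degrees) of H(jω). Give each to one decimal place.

|H| = -39.0 dB, ∠H = -86.4 deg

|j290 + 1.22| = √(290² + 1.22²) = 290
|(j290)² + 18.9(j290) + 1552| = |-82548 + j5481| = 8.273e+04
|H(j290)| = 3.2 × 290 / 8.273e+04 = 0.011217
20 log₁₀(0.011217) = -39.00 dB
∠(j290 + 1.22) = arctan(290/1.22) = 89.76°
∠[(j290)² + 18.9(j290) + 1552] = ∠[-82548 + j5481] = 176.20°
∠H(j290) = 89.76° − 176.20° = -86.44°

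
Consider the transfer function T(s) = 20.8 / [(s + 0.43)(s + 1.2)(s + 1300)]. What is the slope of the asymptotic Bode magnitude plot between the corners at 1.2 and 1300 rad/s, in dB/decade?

-40 dB/decade

In this band the factors already past their corner are: pole at 0.43, pole at 1.2; net slope = -40 dB/decade.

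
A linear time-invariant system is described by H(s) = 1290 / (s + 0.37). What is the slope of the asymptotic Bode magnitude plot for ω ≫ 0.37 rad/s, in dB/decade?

-20 dB/decade

With 0 zeros and 1 pole, the high-frequency asymptotic slope is 20 × (0 − 1) = -20 dB/decade.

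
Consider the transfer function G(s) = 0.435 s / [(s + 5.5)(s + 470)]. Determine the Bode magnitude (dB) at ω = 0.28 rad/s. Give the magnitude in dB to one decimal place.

-86.5 dB

|j0.28| = 0.28
|j0.28 + 5.5| = √(0.28² + 5.5²) = 5.507
|j0.28 + 470| = √(0.28² + 470²) = 470
|G(j0.28)| = 0.435 × 0.28 / (5.507 × 470) = 4.7057e-05
20 log₁₀(4.7057e-05) = -86.55 dB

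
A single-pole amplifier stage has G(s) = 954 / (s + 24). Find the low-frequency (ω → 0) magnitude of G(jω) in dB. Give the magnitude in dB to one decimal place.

32.0 dB

G(0) = 954 / 24 = 39.75
20 log₁₀(39.75) = 31.99 dB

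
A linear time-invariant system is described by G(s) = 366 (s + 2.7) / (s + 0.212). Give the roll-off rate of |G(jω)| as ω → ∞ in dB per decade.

0 dB/decade

With 1 zero and 1 pole, the high-frequency asymptotic slope is 20 × (1 − 1) = 0 dB/decade.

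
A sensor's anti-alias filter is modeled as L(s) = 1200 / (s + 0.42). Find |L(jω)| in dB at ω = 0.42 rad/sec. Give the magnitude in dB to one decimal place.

|j0.42 + 0.42| = √(0.42² + 0.42²) = 0.594
|L(j0.42)| = 1200 / 0.594 = 2020.3
20 log₁₀(2020.3) = 66.11 dB

66.1 dB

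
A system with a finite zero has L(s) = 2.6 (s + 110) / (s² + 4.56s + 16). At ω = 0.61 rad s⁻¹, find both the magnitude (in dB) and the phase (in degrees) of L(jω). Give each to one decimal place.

|j0.61 + 110| = √(0.61² + 110²) = 110
|(j0.61)² + 4.56(j0.61) + 16| = |15.628 + j2.7816| = 15.87
|L(j0.61)| = 2.6 × 110 / 15.87 = 18.018
20 log₁₀(18.018) = 25.11 dB
∠(j0.61 + 110) = arctan(0.61/110) = 0.32°
∠[(j0.61)² + 4.56(j0.61) + 16] = ∠[15.628 + j2.7816] = 10.09°
∠L(j0.61) = 0.32° − 10.09° = -9.77°

|L| = 25.1 dB, ∠L = -9.8 deg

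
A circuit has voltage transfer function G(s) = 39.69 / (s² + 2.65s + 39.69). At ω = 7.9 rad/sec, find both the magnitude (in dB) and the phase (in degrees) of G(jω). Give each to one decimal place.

|G| = 2.2 dB, ∠G = -137.3°

|(j7.9)² + 2.65(j7.9) + 39.69| = |-22.72 + j20.935| = 30.89
|G(j7.9)| = 39.69 / 30.89 = 1.2847
20 log₁₀(1.2847) = 2.18 dB
∠[(j7.9)² + 2.65(j7.9) + 39.69] = ∠[-22.72 + j20.935] = 137.34°
∠G(j7.9) = −137.34° = -137.34°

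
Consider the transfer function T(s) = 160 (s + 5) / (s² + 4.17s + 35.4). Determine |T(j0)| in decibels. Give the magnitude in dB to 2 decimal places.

27.08 dB

T(0) = 160 × 5 / 35.4 = 22.599
20 log₁₀(22.599) = 27.082 dB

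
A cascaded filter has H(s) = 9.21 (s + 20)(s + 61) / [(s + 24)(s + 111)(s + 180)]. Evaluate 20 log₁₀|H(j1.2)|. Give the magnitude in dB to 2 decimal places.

|j1.2 + 20| = √(1.2² + 20²) = 20.04
|j1.2 + 61| = √(1.2² + 61²) = 61.01
|j1.2 + 24| = √(1.2² + 24²) = 24.03
|j1.2 + 111| = √(1.2² + 111²) = 111
|j1.2 + 180| = √(1.2² + 180²) = 180
|H(j1.2)| = 9.21 × 20.04 × 61.01 / (24.03 × 111 × 180) = 0.023448
20 log₁₀(0.023448) = -32.598 dB

-32.60 dB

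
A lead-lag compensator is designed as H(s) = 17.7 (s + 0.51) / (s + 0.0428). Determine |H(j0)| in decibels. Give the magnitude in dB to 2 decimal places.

H(0) = 17.7 × 0.51 / 0.0428 = 210.91
20 log₁₀(210.91) = 46.482 dB

46.48 dB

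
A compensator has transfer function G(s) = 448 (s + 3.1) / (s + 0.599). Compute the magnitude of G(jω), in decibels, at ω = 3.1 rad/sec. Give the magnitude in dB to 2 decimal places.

55.88 dB

|j3.1 + 3.1| = √(3.1² + 3.1²) = 4.384
|j3.1 + 0.599| = √(3.1² + 0.599²) = 3.157
|G(j3.1)| = 448 × 4.384 / 3.157 = 622.06
20 log₁₀(622.06) = 55.877 dB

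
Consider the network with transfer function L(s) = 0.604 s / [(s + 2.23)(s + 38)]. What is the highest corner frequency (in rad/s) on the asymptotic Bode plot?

Break frequencies occur at each pole and zero magnitude: 2.23 rad/s, 38 rad/s.
The highest is 38 rad/s.

38 rad/s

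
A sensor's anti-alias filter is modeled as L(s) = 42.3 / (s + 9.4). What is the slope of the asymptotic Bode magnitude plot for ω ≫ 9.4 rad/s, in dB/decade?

With 0 zeros and 1 pole, the high-frequency asymptotic slope is 20 × (0 − 1) = -20 dB/decade.

-20 dB/decade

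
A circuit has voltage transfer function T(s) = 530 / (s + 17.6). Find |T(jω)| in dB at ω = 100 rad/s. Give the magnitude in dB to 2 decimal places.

14.35 dB

|j100 + 17.6| = √(100² + 17.6²) = 101.5
|T(j100)| = 530 / 101.5 = 5.2198
20 log₁₀(5.2198) = 14.353 dB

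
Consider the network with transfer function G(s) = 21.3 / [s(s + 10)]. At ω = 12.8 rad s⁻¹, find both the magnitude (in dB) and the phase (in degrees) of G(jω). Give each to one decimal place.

|j12.8 + 10| = √(12.8² + 10²) = 16.24
|j12.8| = 12.8
|G(j12.8)| = 21.3 / (16.24 × 12.8) = 0.10245
20 log₁₀(0.10245) = -19.79 dB
∠(j12.8 + 10) = arctan(12.8/10) = 52.00°
∠(j12.8) = 90.00°
∠G(j12.8) = − (52.00° + 90.00°) = -142.00°

|G| = -19.8 dB, ∠G = -142.0°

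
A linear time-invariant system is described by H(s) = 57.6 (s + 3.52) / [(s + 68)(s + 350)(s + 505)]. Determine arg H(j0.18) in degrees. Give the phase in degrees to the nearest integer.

3°

∠(j0.18 + 3.52) = arctan(0.18/3.52) = 2.93°
∠(j0.18 + 68) = arctan(0.18/68) = 0.15°
∠(j0.18 + 350) = arctan(0.18/350) = 0.03°
∠(j0.18 + 505) = arctan(0.18/505) = 0.02°
∠H(j0.18) = 2.93° − (0.15° + 0.03° + 0.02°) = 2.73°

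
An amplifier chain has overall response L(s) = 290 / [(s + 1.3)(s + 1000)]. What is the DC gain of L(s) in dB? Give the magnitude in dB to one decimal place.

-13.0 dB

L(0) = 290 / (1.3 × 1000) = 0.22308
20 log₁₀(0.22308) = -13.03 dB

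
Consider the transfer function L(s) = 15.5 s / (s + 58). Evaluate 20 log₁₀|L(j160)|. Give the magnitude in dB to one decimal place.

23.3 dB

|j160| = 160
|j160 + 58| = √(160² + 58²) = 170.2
|L(j160)| = 15.5 × 160 / 170.2 = 14.572
20 log₁₀(14.572) = 23.27 dB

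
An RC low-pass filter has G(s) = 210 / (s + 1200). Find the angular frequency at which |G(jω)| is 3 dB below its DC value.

1200 rad/s

For a single-pole low-pass, the −3 dB point is at the pole: ω = 1200 rad/s.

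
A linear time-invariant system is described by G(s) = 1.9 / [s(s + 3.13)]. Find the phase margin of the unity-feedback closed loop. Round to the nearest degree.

Gain crossover: |G(jω)| = 1 at ω ≈ 0.596 rad/s.
∠G(j0.596) = −90° − arctan(0.596/3.13) ≈ -100.79°
PM = 180° + (-100.79°) = 79.21°

79°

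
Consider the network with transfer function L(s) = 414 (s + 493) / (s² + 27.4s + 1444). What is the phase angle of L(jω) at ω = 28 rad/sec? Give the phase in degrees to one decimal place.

-46.0°

∠(j28 + 493) = arctan(28/493) = 3.25°
∠[(j28)² + 27.4(j28) + 1444] = ∠[660 + j767.2] = 49.30°
∠L(j28) = 3.25° − 49.30° = -46.04°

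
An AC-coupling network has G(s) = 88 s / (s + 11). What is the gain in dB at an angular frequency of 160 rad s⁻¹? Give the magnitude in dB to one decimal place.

|j160| = 160
|j160 + 11| = √(160² + 11²) = 160.4
|G(j160)| = 88 × 160 / 160.4 = 87.793
20 log₁₀(87.793) = 38.87 dB

38.9 dB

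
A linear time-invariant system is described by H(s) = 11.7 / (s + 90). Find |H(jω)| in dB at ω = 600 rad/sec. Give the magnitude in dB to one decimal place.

|j600 + 90| = √(600² + 90²) = 606.7
|H(j600)| = 11.7 / 606.7 = 0.019284
20 log₁₀(0.019284) = -34.30 dB

-34.3 dB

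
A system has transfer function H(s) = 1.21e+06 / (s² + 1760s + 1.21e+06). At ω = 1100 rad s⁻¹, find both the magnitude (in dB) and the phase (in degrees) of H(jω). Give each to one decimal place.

|H| = -4.1 dB, ∠H = -90.0°

|(j1100)² + 1760(j1100) + 1.21e+06| = |0 + j1.936e+06| = 1.936e+06
|H(j1100)| = 1.21e+06 / 1.936e+06 = 0.625
20 log₁₀(0.625) = -4.08 dB
∠[(j1100)² + 1760(j1100) + 1.21e+06] = ∠[0 + j1.936e+06] = 90.00°
∠H(j1100) = −90.00° = -90.00°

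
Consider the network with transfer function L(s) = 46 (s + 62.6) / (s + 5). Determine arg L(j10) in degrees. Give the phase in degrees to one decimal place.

∠(j10 + 62.6) = arctan(10/62.6) = 9.08°
∠(j10 + 5) = arctan(10/5) = 63.43°
∠L(j10) = 9.08° − 63.43° = -54.36°

-54.4 deg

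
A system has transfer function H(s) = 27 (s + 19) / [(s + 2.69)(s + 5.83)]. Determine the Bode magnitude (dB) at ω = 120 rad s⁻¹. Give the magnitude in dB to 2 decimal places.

-12.86 dB

|j120 + 19| = √(120² + 19²) = 121.5
|j120 + 2.69| = √(120² + 2.69²) = 120
|j120 + 5.83| = √(120² + 5.83²) = 120.1
|H(j120)| = 27 × 121.5 / (120 × 120.1) = 0.22748
20 log₁₀(0.22748) = -12.861 dB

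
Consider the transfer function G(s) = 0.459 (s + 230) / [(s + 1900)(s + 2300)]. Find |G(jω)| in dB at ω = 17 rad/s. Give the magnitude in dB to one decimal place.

|j17 + 230| = √(17² + 230²) = 230.6
|j17 + 1900| = √(17² + 1900²) = 1900
|j17 + 2300| = √(17² + 2300²) = 2300
|G(j17)| = 0.459 × 230.6 / (1900 × 2300) = 2.4222e-05
20 log₁₀(2.4222e-05) = -92.32 dB

-92.3 dB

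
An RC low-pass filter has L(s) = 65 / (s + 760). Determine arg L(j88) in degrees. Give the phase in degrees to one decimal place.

∠(j88 + 760) = arctan(88/760) = 6.60°
∠L(j88) = −6.60° = -6.60°

-6.6°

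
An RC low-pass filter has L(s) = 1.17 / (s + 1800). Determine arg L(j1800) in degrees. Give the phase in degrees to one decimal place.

-45.0°

∠(j1800 + 1800) = arctan(1800/1800) = 45.00°
∠L(j1800) = −45.00° = -45.00°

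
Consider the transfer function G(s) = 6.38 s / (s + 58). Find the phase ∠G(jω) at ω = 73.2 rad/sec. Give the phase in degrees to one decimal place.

∠(j73.2) = 90.00°
∠(j73.2 + 58) = arctan(73.2/58) = 51.61°
∠G(j73.2) = 90.00° − 51.61° = 38.39°

38.4°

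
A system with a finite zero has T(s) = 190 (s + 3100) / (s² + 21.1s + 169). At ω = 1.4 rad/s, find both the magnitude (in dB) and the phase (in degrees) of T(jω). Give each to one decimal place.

|j1.4 + 3100| = √(1.4² + 3100²) = 3100
|(j1.4)² + 21.1(j1.4) + 169| = |167.04 + j29.54| = 169.6
|T(j1.4)| = 190 × 3100 / 169.6 = 3472.2
20 log₁₀(3472.2) = 70.81 dB
∠(j1.4 + 3100) = arctan(1.4/3100) = 0.03°
∠[(j1.4)² + 21.1(j1.4) + 169] = ∠[167.04 + j29.54] = 10.03°
∠T(j1.4) = 0.03° − 10.03° = -10.00°

|T| = 70.8 dB, ∠T = -10.0 deg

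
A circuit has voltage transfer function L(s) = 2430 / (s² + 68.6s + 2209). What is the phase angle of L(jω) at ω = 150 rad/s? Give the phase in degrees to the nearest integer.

-153 deg

∠[(j150)² + 68.6(j150) + 2209] = ∠[-20291 + j10290] = 153.11°
∠L(j150) = −153.11° = -153.11°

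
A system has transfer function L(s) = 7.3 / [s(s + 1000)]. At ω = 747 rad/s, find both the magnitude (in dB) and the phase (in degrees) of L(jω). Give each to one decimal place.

|L| = -102.1 dB, ∠L = -126.8°

|j747 + 1000| = √(747² + 1000²) = 1248
|j747| = 747
|L(j747)| = 7.3 / (1248 × 747) = 7.8292e-06
20 log₁₀(7.8292e-06) = -102.13 dB
∠(j747 + 1000) = arctan(747/1000) = 36.76°
∠(j747) = 90.00°
∠L(j747) = − (36.76° + 90.00°) = -126.76°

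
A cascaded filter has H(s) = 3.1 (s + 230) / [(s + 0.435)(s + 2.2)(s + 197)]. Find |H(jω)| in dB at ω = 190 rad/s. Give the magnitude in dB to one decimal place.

-80.6 dB

|j190 + 230| = √(190² + 230²) = 298.3
|j190 + 0.435| = √(190² + 0.435²) = 190
|j190 + 2.2| = √(190² + 2.2²) = 190
|j190 + 197| = √(190² + 197²) = 273.7
|H(j190)| = 3.1 × 298.3 / (190 × 190 × 273.7) = 9.3595e-05
20 log₁₀(9.3595e-05) = -80.57 dB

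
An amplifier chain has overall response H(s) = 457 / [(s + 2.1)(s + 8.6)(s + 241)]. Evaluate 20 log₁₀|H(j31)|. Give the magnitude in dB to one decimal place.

-54.5 dB

|j31 + 2.1| = √(31² + 2.1²) = 31.07
|j31 + 8.6| = √(31² + 8.6²) = 32.17
|j31 + 241| = √(31² + 241²) = 243
|H(j31)| = 457 / (31.07 × 32.17 × 243) = 0.0018816
20 log₁₀(0.0018816) = -54.51 dB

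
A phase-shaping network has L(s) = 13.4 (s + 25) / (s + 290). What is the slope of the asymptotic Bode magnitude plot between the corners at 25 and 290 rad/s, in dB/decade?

In this band the factors already past their corner are: zero at 25; net slope = 20 dB/decade.

20 dB/decade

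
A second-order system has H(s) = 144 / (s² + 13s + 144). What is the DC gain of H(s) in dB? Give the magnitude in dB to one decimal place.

0.0 dB

H(0) = 144 / 144 = 1
20 log₁₀(1) = 0.00 dB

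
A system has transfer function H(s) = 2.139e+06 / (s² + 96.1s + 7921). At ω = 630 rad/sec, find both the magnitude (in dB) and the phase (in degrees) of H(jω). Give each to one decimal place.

|(j630)² + 96.1(j630) + 7921| = |-3.8898e+05 + j60543| = 3.937e+05
|H(j630)| = 2.139e+06 / 3.937e+05 = 5.4336
20 log₁₀(5.4336) = 14.70 dB
∠[(j630)² + 96.1(j630) + 7921] = ∠[-3.8898e+05 + j60543] = 171.15°
∠H(j630) = −171.15° = -171.15°

|H| = 14.7 dB, ∠H = -171.2°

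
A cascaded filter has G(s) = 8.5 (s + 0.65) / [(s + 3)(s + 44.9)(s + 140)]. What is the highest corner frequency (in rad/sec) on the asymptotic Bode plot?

Break frequencies occur at each pole and zero magnitude: 0.65 rad/sec, 3 rad/sec, 44.9 rad/sec, 140 rad/sec.
The highest is 140 rad/sec.

140 rad/sec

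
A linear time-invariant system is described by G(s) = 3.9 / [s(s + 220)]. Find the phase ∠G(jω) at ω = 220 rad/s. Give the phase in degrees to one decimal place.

∠(j220 + 220) = arctan(220/220) = 45.00°
∠(j220) = 90.00°
∠G(j220) = − (45.00° + 90.00°) = -135.00°

-135.0°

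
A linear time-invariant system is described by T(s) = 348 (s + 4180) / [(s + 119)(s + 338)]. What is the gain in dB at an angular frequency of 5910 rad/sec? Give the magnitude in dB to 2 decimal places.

-22.85 dB

|j5910 + 4180| = √(5910² + 4180²) = 7239
|j5910 + 119| = √(5910² + 119²) = 5911
|j5910 + 338| = √(5910² + 338²) = 5920
|T(j5910)| = 348 × 7239 / (5911 × 5920) = 0.07199
20 log₁₀(0.07199) = -22.855 dB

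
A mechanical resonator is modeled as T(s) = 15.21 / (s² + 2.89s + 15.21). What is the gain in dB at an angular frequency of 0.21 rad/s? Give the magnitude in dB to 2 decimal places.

0.02 dB

|(j0.21)² + 2.89(j0.21) + 15.21| = |15.166 + j0.6069| = 15.18
|T(j0.21)| = 15.21 / 15.18 = 1.0021
20 log₁₀(1.0021) = 0.018 dB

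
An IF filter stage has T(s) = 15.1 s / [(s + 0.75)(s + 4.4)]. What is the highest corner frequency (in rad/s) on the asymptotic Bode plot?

Break frequencies occur at each pole and zero magnitude: 0.75 rad/s, 4.4 rad/s.
The highest is 4.4 rad/s.

4.4 rad/s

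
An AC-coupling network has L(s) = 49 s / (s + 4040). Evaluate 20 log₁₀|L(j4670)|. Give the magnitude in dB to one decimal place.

31.4 dB

|j4670| = 4670
|j4670 + 4040| = √(4670² + 4040²) = 6175
|L(j4670)| = 49 × 4670 / 6175 = 37.058
20 log₁₀(37.058) = 31.38 dB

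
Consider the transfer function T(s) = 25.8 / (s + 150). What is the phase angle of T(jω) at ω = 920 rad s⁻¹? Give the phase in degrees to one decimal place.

-80.7°

∠(j920 + 150) = arctan(920/150) = 80.74°
∠T(j920) = −80.74° = -80.74°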